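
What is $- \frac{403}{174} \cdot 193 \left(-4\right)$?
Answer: $\frac{155558}{87} \approx 1788.0$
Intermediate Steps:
$- \frac{403}{174} \cdot 193 \left(-4\right) = \left(-403\right) \frac{1}{174} \left(-772\right) = \left(- \frac{403}{174}\right) \left(-772\right) = \frac{155558}{87}$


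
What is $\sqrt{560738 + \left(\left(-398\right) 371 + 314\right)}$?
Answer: $\sqrt{413394} \approx 642.96$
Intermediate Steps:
$\sqrt{560738 + \left(\left(-398\right) 371 + 314\right)} = \sqrt{560738 + \left(-147658 + 314\right)} = \sqrt{560738 - 147344} = \sqrt{413394}$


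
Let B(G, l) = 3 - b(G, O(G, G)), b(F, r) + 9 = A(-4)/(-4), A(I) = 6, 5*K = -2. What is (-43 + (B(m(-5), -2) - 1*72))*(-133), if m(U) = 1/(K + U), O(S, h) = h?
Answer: 26999/2 ≈ 13500.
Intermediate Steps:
K = -2/5 (K = (1/5)*(-2) = -2/5 ≈ -0.40000)
m(U) = 1/(-2/5 + U)
b(F, r) = -21/2 (b(F, r) = -9 + 6/(-4) = -9 + 6*(-1/4) = -9 - 3/2 = -21/2)
B(G, l) = 27/2 (B(G, l) = 3 - 1*(-21/2) = 3 + 21/2 = 27/2)
(-43 + (B(m(-5), -2) - 1*72))*(-133) = (-43 + (27/2 - 1*72))*(-133) = (-43 + (27/2 - 72))*(-133) = (-43 - 117/2)*(-133) = -203/2*(-133) = 26999/2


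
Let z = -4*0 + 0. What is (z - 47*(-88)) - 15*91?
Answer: 2771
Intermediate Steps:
z = 0 (z = 0 + 0 = 0)
(z - 47*(-88)) - 15*91 = (0 - 47*(-88)) - 15*91 = (0 + 4136) - 1365 = 4136 - 1365 = 2771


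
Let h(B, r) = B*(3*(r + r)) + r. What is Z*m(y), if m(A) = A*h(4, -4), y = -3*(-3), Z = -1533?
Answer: 1379700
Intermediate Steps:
h(B, r) = r + 6*B*r (h(B, r) = B*(3*(2*r)) + r = B*(6*r) + r = 6*B*r + r = r + 6*B*r)
y = 9
m(A) = -100*A (m(A) = A*(-4*(1 + 6*4)) = A*(-4*(1 + 24)) = A*(-4*25) = A*(-100) = -100*A)
Z*m(y) = -(-153300)*9 = -1533*(-900) = 1379700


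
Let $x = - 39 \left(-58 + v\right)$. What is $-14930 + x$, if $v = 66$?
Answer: $-15242$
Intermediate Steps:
$x = -312$ ($x = - 39 \left(-58 + 66\right) = \left(-39\right) 8 = -312$)
$-14930 + x = -14930 - 312 = -15242$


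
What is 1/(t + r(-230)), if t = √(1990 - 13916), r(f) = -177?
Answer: -177/43255 - I*√11926/43255 ≈ -0.004092 - 0.0025247*I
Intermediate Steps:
t = I*√11926 (t = √(-11926) = I*√11926 ≈ 109.21*I)
1/(t + r(-230)) = 1/(I*√11926 - 177) = 1/(-177 + I*√11926)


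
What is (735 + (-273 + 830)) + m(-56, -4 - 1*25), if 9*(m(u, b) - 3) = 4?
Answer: 11659/9 ≈ 1295.4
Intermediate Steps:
m(u, b) = 31/9 (m(u, b) = 3 + (⅑)*4 = 3 + 4/9 = 31/9)
(735 + (-273 + 830)) + m(-56, -4 - 1*25) = (735 + (-273 + 830)) + 31/9 = (735 + 557) + 31/9 = 1292 + 31/9 = 11659/9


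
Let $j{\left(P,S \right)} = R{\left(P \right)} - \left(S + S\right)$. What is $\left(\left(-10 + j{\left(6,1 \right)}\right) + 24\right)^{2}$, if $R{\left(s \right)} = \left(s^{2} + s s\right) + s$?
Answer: $8100$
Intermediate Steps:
$R{\left(s \right)} = s + 2 s^{2}$ ($R{\left(s \right)} = \left(s^{2} + s^{2}\right) + s = 2 s^{2} + s = s + 2 s^{2}$)
$j{\left(P,S \right)} = - 2 S + P \left(1 + 2 P\right)$ ($j{\left(P,S \right)} = P \left(1 + 2 P\right) - \left(S + S\right) = P \left(1 + 2 P\right) - 2 S = - 2 S + P \left(1 + 2 P\right)$)
$\left(\left(-10 + j{\left(6,1 \right)}\right) + 24\right)^{2} = \left(\left(-10 + \left(\left(-2\right) 1 + 6 \left(1 + 2 \cdot 6\right)\right)\right) + 24\right)^{2} = \left(\left(-10 - \left(2 - 6 \left(1 + 12\right)\right)\right) + 24\right)^{2} = \left(\left(-10 + \left(-2 + 6 \cdot 13\right)\right) + 24\right)^{2} = \left(\left(-10 + \left(-2 + 78\right)\right) + 24\right)^{2} = \left(\left(-10 + 76\right) + 24\right)^{2} = \left(66 + 24\right)^{2} = 90^{2} = 8100$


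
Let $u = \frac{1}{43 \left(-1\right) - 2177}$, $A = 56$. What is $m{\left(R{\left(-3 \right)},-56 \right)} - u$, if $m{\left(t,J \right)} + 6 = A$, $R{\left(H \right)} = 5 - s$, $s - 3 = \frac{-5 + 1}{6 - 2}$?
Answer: $\frac{111001}{2220} \approx 50.0$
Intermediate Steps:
$s = 2$ ($s = 3 + \frac{-5 + 1}{6 - 2} = 3 - \frac{4}{4} = 3 - 1 = 2$)
$R{\left(H \right)} = 3$ ($R{\left(H \right)} = 5 - 2 = 3$)
$u = - \frac{1}{2220}$ ($u = \frac{1}{-43 - 2177} = \frac{1}{-2220} = - \frac{1}{2220} \approx -0.00045045$)
$m{\left(t,J \right)} = 50$ ($m{\left(t,J \right)} = -6 + 56 = 50$)
$m{\left(R{\left(-3 \right)},-56 \right)} - u = 50 - - \frac{1}{2220} = 50 + \frac{1}{2220} = \frac{111001}{2220}$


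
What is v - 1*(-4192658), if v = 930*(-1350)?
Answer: 2937158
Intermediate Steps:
v = -1255500
v - 1*(-4192658) = -1255500 - 1*(-4192658) = -1255500 + 4192658 = 2937158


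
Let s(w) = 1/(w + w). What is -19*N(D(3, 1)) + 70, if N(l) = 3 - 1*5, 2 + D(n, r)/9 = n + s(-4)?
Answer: 108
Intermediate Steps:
s(w) = 1/(2*w)
D(n, r) = -153/8 + 9*n (D(n, r) = -18 + 9*(n + (1/2)/(-4)) = -18 + 9*(n + (1/2)*(-1/4)) = -18 + 9*(n - 1/8) = -18 + 9*(-1/8 + n) = -18 + (-9/8 + 9*n) = -153/8 + 9*n)
N(l) = -2 (N(l) = 3 - 5 = -2)
-19*N(D(3, 1)) + 70 = -19*(-2) + 70 = 38 + 70 = 108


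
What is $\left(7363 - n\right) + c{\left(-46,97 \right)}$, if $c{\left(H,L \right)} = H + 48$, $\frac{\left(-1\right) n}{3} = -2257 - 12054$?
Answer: $-35568$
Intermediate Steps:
$n = 42933$ ($n = - 3 \left(-2257 - 12054\right) = \left(-3\right) \left(-14311\right) = 42933$)
$c{\left(H,L \right)} = 48 + H$
$\left(7363 - n\right) + c{\left(-46,97 \right)} = \left(7363 - 42933\right) + \left(48 - 46\right) = \left(7363 - 42933\right) + 2 = -35570 + 2 = -35568$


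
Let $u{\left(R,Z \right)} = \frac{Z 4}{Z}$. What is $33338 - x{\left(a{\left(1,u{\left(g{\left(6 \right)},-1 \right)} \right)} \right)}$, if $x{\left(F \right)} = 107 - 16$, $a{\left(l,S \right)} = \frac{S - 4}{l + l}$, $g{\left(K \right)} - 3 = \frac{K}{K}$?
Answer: $33247$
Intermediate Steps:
$g{\left(K \right)} = 4$ ($g{\left(K \right)} = 3 + \frac{K}{K} = 3 + 1 = 4$)
$u{\left(R,Z \right)} = 4$ ($u{\left(R,Z \right)} = \frac{4 Z}{Z} = 4$)
$a{\left(l,S \right)} = \frac{-4 + S}{2 l}$
$x{\left(F \right)} = 91$
$33338 - x{\left(a{\left(1,u{\left(g{\left(6 \right)},-1 \right)} \right)} \right)} = 33338 - 91 = 33247$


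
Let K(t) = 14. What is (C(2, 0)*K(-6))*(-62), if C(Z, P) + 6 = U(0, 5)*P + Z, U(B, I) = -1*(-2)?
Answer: 3472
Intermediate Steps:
U(B, I) = 2
C(Z, P) = -6 + Z + 2*P (C(Z, P) = -6 + (2*P + Z) = -6 + (Z + 2*P) = -6 + Z + 2*P)
(C(2, 0)*K(-6))*(-62) = ((-6 + 2 + 2*0)*14)*(-62) = ((-6 + 2 + 0)*14)*(-62) = -4*14*(-62) = -56*(-62) = 3472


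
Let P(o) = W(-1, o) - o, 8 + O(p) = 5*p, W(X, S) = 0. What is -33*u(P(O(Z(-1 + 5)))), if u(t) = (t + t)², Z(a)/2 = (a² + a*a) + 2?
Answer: -14549568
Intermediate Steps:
Z(a) = 4 + 4*a² (Z(a) = 2*((a² + a*a) + 2) = 2*((a² + a²) + 2) = 2*(2*a² + 2) = 2*(2 + 2*a²) = 4 + 4*a²)
O(p) = -8 + 5*p
P(o) = -o (P(o) = 0 - o = -o)
u(t) = 4*t² (u(t) = (2*t)² = 4*t²)
-33*u(P(O(Z(-1 + 5)))) = -132*(-(-8 + 5*(4 + 4*(-1 + 5)²)))² = -132*(-(-8 + 5*(4 + 4*4²)))² = -132*(-(-8 + 5*(4 + 4*16)))² = -132*(-(-8 + 5*(4 + 64)))² = -132*(-(-8 + 5*68))² = -132*(-(-8 + 340))² = -132*(-1*332)² = -132*(-332)² = -132*110224 = -33*440896 = -14549568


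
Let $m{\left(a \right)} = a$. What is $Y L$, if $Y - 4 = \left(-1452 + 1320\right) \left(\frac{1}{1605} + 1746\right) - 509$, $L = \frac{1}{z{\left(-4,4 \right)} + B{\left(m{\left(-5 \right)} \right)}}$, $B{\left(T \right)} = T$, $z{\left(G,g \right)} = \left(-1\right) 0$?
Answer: $\frac{123572739}{2675} \approx 46195.0$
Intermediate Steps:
$z{\left(G,g \right)} = 0$
$L = - \frac{1}{5}$ ($L = \frac{1}{0 - 5} = \frac{1}{-5} = - \frac{1}{5} \approx -0.2$)
$Y = - \frac{123572739}{535}$ ($Y = 4 + \left(\left(-1452 + 1320\right) \left(\frac{1}{1605} + 1746\right) - 509\right) = 4 - \left(509 + 132 \left(\frac{1}{1605} + 1746\right)\right) = 4 - \frac{123574879}{535} = - \frac{123572739}{535} \approx -2.3098 \cdot 10^{5}$)
$Y L = \left(- \frac{123572739}{535}\right) \left(- \frac{1}{5}\right) = \frac{123572739}{2675}$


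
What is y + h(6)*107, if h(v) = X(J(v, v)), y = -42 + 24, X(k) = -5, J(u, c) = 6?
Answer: -553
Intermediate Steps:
y = -18
h(v) = -5
y + h(6)*107 = -18 - 5*107 = -18 - 535 = -553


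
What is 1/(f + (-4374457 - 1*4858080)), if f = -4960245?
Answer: -1/14192782 ≈ -7.0458e-8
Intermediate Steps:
1/(f + (-4374457 - 1*4858080)) = 1/(-4960245 + (-4374457 - 1*4858080)) = 1/(-4960245 + (-4374457 - 4858080)) = 1/(-4960245 - 9232537) = 1/(-14192782) = -1/14192782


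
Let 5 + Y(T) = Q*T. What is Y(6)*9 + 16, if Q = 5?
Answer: 241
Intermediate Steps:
Y(T) = -5 + 5*T
Y(6)*9 + 16 = (-5 + 5*6)*9 + 16 = (-5 + 30)*9 + 16 = 25*9 + 16 = 225 + 16 = 241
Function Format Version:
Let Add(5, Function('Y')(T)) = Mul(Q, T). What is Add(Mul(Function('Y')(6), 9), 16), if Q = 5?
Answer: 241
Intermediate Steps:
Function('Y')(T) = Add(-5, Mul(5, T))
Add(Mul(Function('Y')(6), 9), 16) = Add(Mul(Add(-5, Mul(5, 6)), 9), 16) = Add(Mul(Add(-5, 30), 9), 16) = Add(Mul(25, 9), 16) = Add(225, 16) = 241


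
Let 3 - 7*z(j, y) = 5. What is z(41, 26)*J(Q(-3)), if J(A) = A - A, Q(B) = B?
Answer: 0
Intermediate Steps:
z(j, y) = -2/7 (z(j, y) = 3/7 - ⅐*5 = 3/7 - 5/7 = -2/7)
J(A) = 0
z(41, 26)*J(Q(-3)) = -2/7*0 = 0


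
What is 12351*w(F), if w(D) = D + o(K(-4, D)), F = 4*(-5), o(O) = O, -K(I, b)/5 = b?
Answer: 988080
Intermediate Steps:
K(I, b) = -5*b
F = -20
w(D) = -4*D (w(D) = D - 5*D = -4*D)
12351*w(F) = 12351*(-4*(-20)) = 12351*80 = 988080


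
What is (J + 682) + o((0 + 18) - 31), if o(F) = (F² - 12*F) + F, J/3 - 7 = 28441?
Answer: 86338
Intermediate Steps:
J = 85344 (J = 21 + 3*28441 = 21 + 85323 = 85344)
o(F) = F² - 11*F
(J + 682) + o((0 + 18) - 31) = (85344 + 682) + ((0 + 18) - 31)*(-11 + ((0 + 18) - 31)) = 86026 + (18 - 31)*(-11 + (18 - 31)) = 86026 - 13*(-11 - 13) = 86026 - 13*(-24) = 86026 + 312 = 86338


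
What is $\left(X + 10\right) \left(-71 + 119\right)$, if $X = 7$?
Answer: $816$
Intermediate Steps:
$\left(X + 10\right) \left(-71 + 119\right) = \left(7 + 10\right) \left(-71 + 119\right) = 17 \cdot 48 = 816$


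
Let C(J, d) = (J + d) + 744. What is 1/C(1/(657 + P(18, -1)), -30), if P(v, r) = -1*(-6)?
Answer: 663/473383 ≈ 0.0014006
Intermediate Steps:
P(v, r) = 6
C(J, d) = 744 + J + d
1/C(1/(657 + P(18, -1)), -30) = 1/(744 + 1/(657 + 6) - 30) = 1/(744 + 1/663 - 30) = 1/(473383/663) = 663/473383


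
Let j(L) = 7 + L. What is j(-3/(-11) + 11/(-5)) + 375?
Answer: 20904/55 ≈ 380.07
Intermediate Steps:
j(-3/(-11) + 11/(-5)) + 375 = (7 + (-3/(-11) + 11/(-5))) + 375 = (7 + (-3*(-1/11) + 11*(-⅕))) + 375 = (7 + (3/11 - 11/5)) + 375 = (7 - 106/55) + 375 = 279/55 + 375 = 20904/55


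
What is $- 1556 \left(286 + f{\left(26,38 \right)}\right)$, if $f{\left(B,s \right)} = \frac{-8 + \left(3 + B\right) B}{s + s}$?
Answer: $- \frac{8745498}{19} \approx -4.6029 \cdot 10^{5}$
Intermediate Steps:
$f{\left(B,s \right)} = \frac{-8 + B \left(3 + B\right)}{2 s}$
$- 1556 \left(286 + f{\left(26,38 \right)}\right) = - 1556 \left(286 + \frac{-8 + 26^{2} + 3 \cdot 26}{2 \cdot 38}\right) = - 1556 \left(286 + \frac{1}{2} \cdot \frac{1}{38} \left(-8 + 676 + 78\right)\right) = - 1556 \left(286 + \frac{1}{2} \cdot \frac{1}{38} \cdot 746\right) = - 1556 \left(286 + \frac{373}{38}\right) = \left(-1556\right) \frac{11241}{38} = - \frac{8745498}{19}$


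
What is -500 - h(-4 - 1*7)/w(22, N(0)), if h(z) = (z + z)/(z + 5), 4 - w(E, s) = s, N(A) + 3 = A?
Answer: -10511/21 ≈ -500.52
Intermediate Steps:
N(A) = -3 + A
w(E, s) = 4 - s
h(z) = 2*z/(5 + z) (h(z) = (2*z)/(5 + z) = 2*z/(5 + z))
-500 - h(-4 - 1*7)/w(22, N(0)) = -500 - 2*(-4 - 1*7)/(5 + (-4 - 1*7))/(4 - (-3 + 0)) = -500 - 2*(-4 - 7)/(5 + (-4 - 7))/(4 - 1*(-3)) = -500 - 2*(-11)/(5 - 11)/(4 + 3) = -500 - 2*(-11)/(-6)/7 = -500 - 2*(-11)*(-⅙)/7 = -500 - 11/(3*7) = -500 - 1*11/21 = -500 - 11/21 = -10511/21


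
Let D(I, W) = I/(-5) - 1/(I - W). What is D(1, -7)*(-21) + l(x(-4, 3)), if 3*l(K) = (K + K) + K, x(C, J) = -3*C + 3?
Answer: 873/40 ≈ 21.825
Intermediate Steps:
x(C, J) = 3 - 3*C
l(K) = K (l(K) = ((K + K) + K)/3 = (2*K + K)/3 = (3*K)/3 = K)
D(I, W) = -1/(I - W) - I/5 (D(I, W) = I*(-⅕) - 1/(I - W) = -I/5 - 1/(I - W) = -1/(I - W) - I/5)
D(1, -7)*(-21) + l(x(-4, 3)) = ((-5 - 1*1² + 1*(-7))/(5*(1 - 1*(-7))))*(-21) + (3 - 3*(-4)) = ((-5 - 1*1 - 7)/(5*(1 + 7)))*(-21) + (3 + 12) = ((⅕)*(-5 - 1 - 7)/8)*(-21) + 15 = ((⅕)*(⅛)*(-13))*(-21) + 15 = -13/40*(-21) + 15 = 273/40 + 15 = 873/40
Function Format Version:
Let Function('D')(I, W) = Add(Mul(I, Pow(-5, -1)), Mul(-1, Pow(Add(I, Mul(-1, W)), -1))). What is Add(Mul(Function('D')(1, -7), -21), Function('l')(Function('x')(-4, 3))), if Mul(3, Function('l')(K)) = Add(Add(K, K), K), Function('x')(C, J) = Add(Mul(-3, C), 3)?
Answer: Rational(873, 40) ≈ 21.825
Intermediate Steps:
Function('x')(C, J) = Add(3, Mul(-3, C))
Function('l')(K) = K (Function('l')(K) = Mul(Rational(1, 3), Add(Add(K, K), K)) = Mul(Rational(1, 3), Add(Mul(2, K), K)) = Mul(Rational(1, 3), Mul(3, K)) = K)
Function('D')(I, W) = Add(Mul(-1, Pow(Add(I, Mul(-1, W)), -1)), Mul(Rational(-1, 5), I)) (Function('D')(I, W) = Add(Mul(I, Rational(-1, 5)), Mul(-1, Pow(Add(I, Mul(-1, W)), -1))) = Add(Mul(Rational(-1, 5), I), Mul(-1, Pow(Add(I, Mul(-1, W)), -1))) = Add(Mul(-1, Pow(Add(I, Mul(-1, W)), -1)), Mul(Rational(-1, 5), I)))
Add(Mul(Function('D')(1, -7), -21), Function('l')(Function('x')(-4, 3))) = Add(Mul(Mul(Rational(1, 5), Pow(Add(1, Mul(-1, -7)), -1), Add(-5, Mul(-1, Pow(1, 2)), Mul(1, -7))), -21), Add(3, Mul(-3, -4))) = Add(Mul(Mul(Rational(1, 5), Pow(Add(1, 7), -1), Add(-5, Mul(-1, 1), -7)), -21), Add(3, 12)) = Add(Mul(Mul(Rational(1, 5), Pow(8, -1), Add(-5, -1, -7)), -21), 15) = Add(Mul(Mul(Rational(1, 5), Rational(1, 8), -13), -21), 15) = Add(Mul(Rational(-13, 40), -21), 15) = Add(Rational(273, 40), 15) = Rational(873, 40)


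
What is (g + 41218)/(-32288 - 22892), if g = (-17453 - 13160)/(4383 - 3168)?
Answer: -50049257/67043700 ≈ -0.74652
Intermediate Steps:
g = -30613/1215 ≈ -25.196
(g + 41218)/(-32288 - 22892) = (-30613/1215 + 41218)/(-32288 - 22892) = (50049257/1215)/(-55180) = (50049257/1215)*(-1/55180) = -50049257/67043700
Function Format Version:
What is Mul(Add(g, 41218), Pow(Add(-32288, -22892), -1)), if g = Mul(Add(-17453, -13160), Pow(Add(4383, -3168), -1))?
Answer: Rational(-50049257, 67043700) ≈ -0.74652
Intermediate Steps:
g = Rational(-30613, 1215) (g = Mul(-30613, Pow(1215, -1)) = Mul(-30613, Rational(1, 1215)) = Rational(-30613, 1215) ≈ -25.196)
Mul(Add(g, 41218), Pow(Add(-32288, -22892), -1)) = Mul(Add(Rational(-30613, 1215), 41218), Pow(Add(-32288, -22892), -1)) = Mul(Rational(50049257, 1215), Pow(-55180, -1)) = Mul(Rational(50049257, 1215), Rational(-1, 55180)) = Rational(-50049257, 67043700)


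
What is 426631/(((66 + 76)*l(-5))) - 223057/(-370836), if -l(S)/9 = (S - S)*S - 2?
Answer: 2205281489/13164678 ≈ 167.52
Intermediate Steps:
l(S) = 18 (l(S) = -9*((S - S)*S - 2) = -9*(0*S - 2) = -9*(0 - 2) = -9*(-2) = 18)
426631/(((66 + 76)*l(-5))) - 223057/(-370836) = 426631/(((66 + 76)*18)) - 223057/(-370836) = 426631/((142*18)) - 223057*(-1/370836) = 426631/2556 + 223057/370836 = 2205281489/13164678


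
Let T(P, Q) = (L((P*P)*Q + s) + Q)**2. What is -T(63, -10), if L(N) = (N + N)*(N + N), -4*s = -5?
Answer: -635198769166405500225/16 ≈ -3.9700e+19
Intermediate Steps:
s = 5/4 (s = -1/4*(-5) = 5/4 ≈ 1.2500)
L(N) = 4*N**2 (L(N) = (2*N)*(2*N) = 4*N**2)
T(P, Q) = (Q + 4*(5/4 + Q*P**2)**2)**2 (T(P, Q) = (4*((P*P)*Q + 5/4)**2 + Q)**2 = (4*(P**2*Q + 5/4)**2 + Q)**2 = (4*(Q*P**2 + 5/4)**2 + Q)**2 = (4*(5/4 + Q*P**2)**2 + Q)**2 = (Q + 4*(5/4 + Q*P**2)**2)**2)
-T(63, -10) = -((5 + 4*(-10)*63**2)**2 + 4*(-10))**2/16 = -((5 + 4*(-10)*3969)**2 - 40)**2/16 = -((5 - 158760)**2 - 40)**2/16 = -((-158755)**2 - 40)**2/16 = -(25203150025 - 40)**2/16 = -25203149985**2/16 = -635198769166405500225/16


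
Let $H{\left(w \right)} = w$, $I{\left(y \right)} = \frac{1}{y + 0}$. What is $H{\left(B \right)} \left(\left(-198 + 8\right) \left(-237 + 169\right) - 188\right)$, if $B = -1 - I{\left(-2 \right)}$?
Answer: $-6366$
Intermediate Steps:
$I{\left(y \right)} = \frac{1}{y}$
$B = - \frac{1}{2}$ ($B = -1 - \frac{1}{-2} = -1 - - \frac{1}{2} = -1 + \frac{1}{2} = - \frac{1}{2} \approx -0.5$)
$H{\left(B \right)} \left(\left(-198 + 8\right) \left(-237 + 169\right) - 188\right) = - \frac{\left(-198 + 8\right) \left(-237 + 169\right) - 188}{2} = - \frac{\left(-190\right) \left(-68\right) - 188}{2} = - \frac{12920 - 188}{2} = \left(- \frac{1}{2}\right) 12732 = -6366$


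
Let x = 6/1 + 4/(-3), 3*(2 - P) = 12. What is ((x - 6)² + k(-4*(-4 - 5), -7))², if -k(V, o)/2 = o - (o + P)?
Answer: 400/81 ≈ 4.9383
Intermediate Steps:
P = -2 (P = 2 - ⅓*12 = 2 - 4 = -2)
x = 14/3 (x = 6*1 + 4*(-⅓) = 6 - 4/3 = 14/3 ≈ 4.6667)
k(V, o) = -4 (k(V, o) = -2*(o - (o - 2)) = -2*(o - (-2 + o)) = -2*(o + (2 - o)) = -2*2 = -4)
((x - 6)² + k(-4*(-4 - 5), -7))² = ((14/3 - 6)² - 4)² = ((-4/3)² - 4)² = (16/9 - 4)² = (-20/9)² = 400/81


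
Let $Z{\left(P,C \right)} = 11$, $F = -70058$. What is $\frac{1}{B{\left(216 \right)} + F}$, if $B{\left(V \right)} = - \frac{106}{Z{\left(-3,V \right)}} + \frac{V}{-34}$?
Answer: $- \frac{187}{13103836} \approx -1.4271 \cdot 10^{-5}$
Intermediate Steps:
$B{\left(V \right)} = - \frac{106}{11} - \frac{V}{34}$ ($B{\left(V \right)} = - \frac{106}{11} + \frac{V}{-34} = \left(-106\right) \frac{1}{11} + V \left(- \frac{1}{34}\right) = - \frac{106}{11} - \frac{V}{34}$)
$\frac{1}{B{\left(216 \right)} + F} = \frac{1}{\left(- \frac{106}{11} - \frac{108}{17}\right) - 70058} = \frac{1}{- \frac{2990}{187} - 70058} = \frac{1}{- \frac{13103836}{187}} = - \frac{187}{13103836}$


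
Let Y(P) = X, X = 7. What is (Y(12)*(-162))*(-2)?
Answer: 2268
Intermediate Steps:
Y(P) = 7
(Y(12)*(-162))*(-2) = (7*(-162))*(-2) = -1134*(-2) = 2268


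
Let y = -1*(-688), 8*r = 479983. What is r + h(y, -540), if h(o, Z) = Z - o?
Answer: 470159/8 ≈ 58770.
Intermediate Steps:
r = 479983/8 (r = (⅛)*479983 = 479983/8 ≈ 59998.)
y = 688
r + h(y, -540) = 479983/8 + (-540 - 1*688) = 479983/8 + (-540 - 688) = 479983/8 - 1228 = 470159/8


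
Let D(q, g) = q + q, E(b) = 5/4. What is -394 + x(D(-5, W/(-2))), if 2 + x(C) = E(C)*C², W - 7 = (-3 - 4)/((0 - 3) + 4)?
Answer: -271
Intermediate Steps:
E(b) = 5/4 (E(b) = 5*(¼) = 5/4)
W = 0 (W = 7 + (-3 - 4)/((0 - 3) + 4) = 7 - 7/(-3 + 4) = 7 - 7/1 = 7 - 7*1 = 7 - 7 = 0)
D(q, g) = 2*q
x(C) = -2 + 5*C²/4
-394 + x(D(-5, W/(-2))) = -394 + (-2 + 5*(2*(-5))²/4) = -394 + (-2 + (5/4)*(-10)²) = -394 + (-2 + (5/4)*100) = -394 + (-2 + 125) = -394 + 123 = -271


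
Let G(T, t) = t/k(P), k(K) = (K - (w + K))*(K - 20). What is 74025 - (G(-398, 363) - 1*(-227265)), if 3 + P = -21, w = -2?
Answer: -1225887/8 ≈ -1.5324e+5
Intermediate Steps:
P = -24 (P = -3 - 21 = -24)
k(K) = -40 + 2*K (k(K) = (K - (-2 + K))*(K - 20) = (K + (2 - K))*(-20 + K) = 2*(-20 + K) = -40 + 2*K)
G(T, t) = -t/88 (G(T, t) = t/(-40 + 2*(-24)) = t/(-40 - 48) = t/(-88) = -t/88)
74025 - (G(-398, 363) - 1*(-227265)) = 74025 - (-1/88*363 - 1*(-227265)) = 74025 - (-33/8 + 227265) = 74025 - 1*1818087/8 = 74025 - 1818087/8 = -1225887/8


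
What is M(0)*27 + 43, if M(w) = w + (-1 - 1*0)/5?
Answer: 188/5 ≈ 37.600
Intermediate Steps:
M(w) = -⅕ + w (M(w) = w + (-1 + 0)*(⅕) = w - 1*⅕ = w - ⅕ = -⅕ + w)
M(0)*27 + 43 = (-⅕ + 0)*27 + 43 = -⅕*27 + 43 = -27/5 + 43 = 188/5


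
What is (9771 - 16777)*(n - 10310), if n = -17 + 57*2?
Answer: 71552278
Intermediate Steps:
n = 97 (n = -17 + 114 = 97)
(9771 - 16777)*(n - 10310) = (9771 - 16777)*(97 - 10310) = -7006*(-10213) = 71552278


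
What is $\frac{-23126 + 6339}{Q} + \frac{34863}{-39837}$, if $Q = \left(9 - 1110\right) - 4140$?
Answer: $\frac{162008912}{69595239} \approx 2.3279$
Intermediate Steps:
$Q = -5241$ ($Q = \left(9 - 1110\right) - 4140 = -1101 - 4140 = -5241$)
$\frac{-23126 + 6339}{Q} + \frac{34863}{-39837} = \frac{-23126 + 6339}{-5241} + \frac{34863}{-39837} = \left(-16787\right) \left(- \frac{1}{5241}\right) + 34863 \left(- \frac{1}{39837}\right) = \frac{16787}{5241} - \frac{11621}{13279} = \frac{162008912}{69595239}$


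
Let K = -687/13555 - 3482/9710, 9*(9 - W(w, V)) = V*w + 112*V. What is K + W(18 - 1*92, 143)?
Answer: -70504159817/118457145 ≈ -595.19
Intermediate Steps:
W(w, V) = 9 - 112*V/9 - V*w/9 (W(w, V) = 9 - (V*w + 112*V)/9 = 9 - (112*V + V*w)/9 = 9 + (-112*V/9 - V*w/9) = 9 - 112*V/9 - V*w/9)
K = -5386928/13161905 (K = -687*1/13555 - 3482*1/9710 = -687/13555 - 1741/4855 = -5386928/13161905 ≈ -0.40928)
K + W(18 - 1*92, 143) = -5386928/13161905 + (9 - 112/9*143 - ⅑*143*(18 - 1*92)) = -5386928/13161905 + (9 - 16016/9 - ⅑*143*(18 - 92)) = -5386928/13161905 + (9 - 16016/9 - ⅑*143*(-74)) = -5386928/13161905 + (9 - 16016/9 + 10582/9) = -5386928/13161905 - 5353/9 = -70504159817/118457145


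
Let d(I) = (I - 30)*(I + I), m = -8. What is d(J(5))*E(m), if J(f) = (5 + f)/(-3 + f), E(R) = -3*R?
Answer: -6000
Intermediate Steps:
J(f) = (5 + f)/(-3 + f)
d(I) = 2*I*(-30 + I) (d(I) = (-30 + I)*(2*I) = 2*I*(-30 + I))
d(J(5))*E(m) = (2*((5 + 5)/(-3 + 5))*(-30 + (5 + 5)/(-3 + 5)))*(-3*(-8)) = (2*(10/2)*(-30 + 10/2))*24 = (2*((½)*10)*(-30 + (½)*10))*24 = (2*5*(-30 + 5))*24 = (2*5*(-25))*24 = -250*24 = -6000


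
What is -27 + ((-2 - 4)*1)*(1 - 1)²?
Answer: -27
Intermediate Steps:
-27 + ((-2 - 4)*1)*(1 - 1)² = -27 - 6*1*0² = -27 - 6*0 = -27 + 0 = -27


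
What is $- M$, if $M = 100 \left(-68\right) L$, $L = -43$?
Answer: $-292400$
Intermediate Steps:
$M = 292400$ ($M = 100 \left(-68\right) \left(-43\right) = \left(-6800\right) \left(-43\right) = 292400$)
$- M = \left(-1\right) 292400 = -292400$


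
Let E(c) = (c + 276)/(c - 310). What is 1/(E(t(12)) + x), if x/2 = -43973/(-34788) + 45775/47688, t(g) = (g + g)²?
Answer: 9193459548/70337626847 ≈ 0.13070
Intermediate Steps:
t(g) = 4*g² (t(g) = (2*g)² = 4*g²)
E(c) = (276 + c)/(-310 + c)
x = 307450427/69123756 (x = 2*(-43973/(-34788) + 45775/47688) = 2*(-43973*(-1/34788) + 45775*(1/47688)) = 2*(43973/34788 + 45775/47688) = 2*(307450427/138247512) = 307450427/69123756 ≈ 4.4478)
1/(E(t(12)) + x) = 1/((276 + 4*12²)/(-310 + 4*12²) + 307450427/69123756) = 1/((276 + 4*144)/(-310 + 4*144) + 307450427/69123756) = 1/((276 + 576)/(-310 + 576) + 307450427/69123756) = 1/(852/266 + 307450427/69123756) = 1/((1/266)*852 + 307450427/69123756) = 1/(426/133 + 307450427/69123756) = 1/(70337626847/9193459548) = 9193459548/70337626847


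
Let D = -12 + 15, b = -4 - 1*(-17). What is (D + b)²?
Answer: 256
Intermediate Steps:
b = 13 (b = -4 + 17 = 13)
D = 3
(D + b)² = (3 + 13)² = 16² = 256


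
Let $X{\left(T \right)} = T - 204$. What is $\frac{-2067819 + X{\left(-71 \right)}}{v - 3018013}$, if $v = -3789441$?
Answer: $\frac{1034047}{3403727} \approx 0.3038$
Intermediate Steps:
$X{\left(T \right)} = -204 + T$ ($X{\left(T \right)} = T - 204 = -204 + T$)
$\frac{-2067819 + X{\left(-71 \right)}}{v - 3018013} = \frac{-2067819 - 275}{-3789441 - 3018013} = \frac{-2067819 - 275}{-6807454} = \left(-2068094\right) \left(- \frac{1}{6807454}\right) = \frac{1034047}{3403727}$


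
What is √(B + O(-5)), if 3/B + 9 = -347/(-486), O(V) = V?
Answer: I*√86955011/4027 ≈ 2.3156*I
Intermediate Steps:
B = -1458/4027 (B = 3/(-9 - 347/(-486)) = 3/(-9 - 347*(-1/486)) = 3/(-9 + 347/486) = 3/(-4027/486) = 3*(-486/4027) = -1458/4027 ≈ -0.36206)
√(B + O(-5)) = √(-1458/4027 - 5) = √(-21593/4027) = I*√86955011/4027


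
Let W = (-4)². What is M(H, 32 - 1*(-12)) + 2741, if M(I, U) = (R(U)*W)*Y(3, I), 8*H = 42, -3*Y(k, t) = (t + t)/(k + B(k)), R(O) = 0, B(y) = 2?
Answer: 2741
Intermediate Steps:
W = 16
Y(k, t) = -2*t/(3*(2 + k)) (Y(k, t) = -(t + t)/(3*(k + 2)) = -2*t/(3*(2 + k)))
H = 21/4 (H = (⅛)*42 = 21/4 ≈ 5.2500)
M(I, U) = 0 (M(I, U) = (0*16)*(-2*I/(6 + 3*3)) = 0*(-2*I/(6 + 9)) = 0*(-2*I/15) = 0)
M(H, 32 - 1*(-12)) + 2741 = 0 + 2741 = 2741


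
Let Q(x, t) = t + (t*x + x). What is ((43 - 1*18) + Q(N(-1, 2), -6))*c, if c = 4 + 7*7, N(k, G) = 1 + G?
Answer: 212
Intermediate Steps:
Q(x, t) = t + x + t*x (Q(x, t) = t + (x + t*x) = t + x + t*x)
c = 53 (c = 4 + 49 = 53)
((43 - 1*18) + Q(N(-1, 2), -6))*c = ((43 - 1*18) + (-6 + (1 + 2) - 6*(1 + 2)))*53 = ((43 - 18) + (-6 + 3 - 6*3))*53 = (25 + (-6 + 3 - 18))*53 = (25 - 21)*53 = 4*53 = 212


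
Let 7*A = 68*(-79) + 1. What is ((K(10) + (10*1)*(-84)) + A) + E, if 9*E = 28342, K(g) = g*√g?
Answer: 97135/63 + 10*√10 ≈ 1573.4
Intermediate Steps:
K(g) = g^(3/2)
A = -5371/7 (A = (68*(-79) + 1)/7 = (-5372 + 1)/7 = (⅐)*(-5371) = -5371/7 ≈ -767.29)
E = 28342/9 (E = (⅑)*28342 = 28342/9 ≈ 3149.1)
((K(10) + (10*1)*(-84)) + A) + E = ((10^(3/2) + (10*1)*(-84)) - 5371/7) + 28342/9 = ((10*√10 + 10*(-84)) - 5371/7) + 28342/9 = ((10*√10 - 840) - 5371/7) + 28342/9 = ((-840 + 10*√10) - 5371/7) + 28342/9 = (-11251/7 + 10*√10) + 28342/9 = 97135/63 + 10*√10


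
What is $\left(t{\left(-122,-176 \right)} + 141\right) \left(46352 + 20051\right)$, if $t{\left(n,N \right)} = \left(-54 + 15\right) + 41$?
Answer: $9495629$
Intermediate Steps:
$t{\left(n,N \right)} = 2$ ($t{\left(n,N \right)} = -39 + 41 = 2$)
$\left(t{\left(-122,-176 \right)} + 141\right) \left(46352 + 20051\right) = \left(2 + 141\right) \left(46352 + 20051\right) = 143 \cdot 66403 = 9495629$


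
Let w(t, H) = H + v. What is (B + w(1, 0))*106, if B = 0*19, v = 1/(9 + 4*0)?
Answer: 106/9 ≈ 11.778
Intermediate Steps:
v = 1/9 (v = 1/(9 + 0) = 1/9 ≈ 0.11111)
B = 0
w(t, H) = 1/9 + H (w(t, H) = H + 1/9 = 1/9 + H)
(B + w(1, 0))*106 = (0 + (1/9 + 0))*106 = (0 + 1/9)*106 = (1/9)*106 = 106/9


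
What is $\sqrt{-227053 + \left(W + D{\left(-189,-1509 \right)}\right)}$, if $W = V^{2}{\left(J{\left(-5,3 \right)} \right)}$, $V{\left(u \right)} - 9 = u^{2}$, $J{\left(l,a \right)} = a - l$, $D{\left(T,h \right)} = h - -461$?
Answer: $2 i \sqrt{55693} \approx 471.99 i$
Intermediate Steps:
$D{\left(T,h \right)} = 461 + h$ ($D{\left(T,h \right)} = h + 461 = 461 + h$)
$V{\left(u \right)} = 9 + u^{2}$
$W = 5329$ ($W = \left(9 + \left(3 - -5\right)^{2}\right)^{2} = \left(9 + \left(3 + 5\right)^{2}\right)^{2} = \left(9 + 8^{2}\right)^{2} = \left(9 + 64\right)^{2} = 73^{2} = 5329$)
$\sqrt{-227053 + \left(W + D{\left(-189,-1509 \right)}\right)} = \sqrt{-227053 + \left(5329 + \left(461 - 1509\right)\right)} = \sqrt{-227053 + \left(5329 - 1048\right)} = \sqrt{-227053 + 4281} = \sqrt{-222772} = 2 i \sqrt{55693}$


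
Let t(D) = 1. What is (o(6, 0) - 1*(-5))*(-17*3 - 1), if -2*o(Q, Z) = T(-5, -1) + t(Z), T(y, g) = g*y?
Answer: -104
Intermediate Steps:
o(Q, Z) = -3 (o(Q, Z) = -(-1*(-5) + 1)/2 = -(5 + 1)/2 = -½*6 = -3)
(o(6, 0) - 1*(-5))*(-17*3 - 1) = (-3 - 1*(-5))*(-17*3 - 1) = (-3 + 5)*(-51 - 1) = 2*(-52) = -104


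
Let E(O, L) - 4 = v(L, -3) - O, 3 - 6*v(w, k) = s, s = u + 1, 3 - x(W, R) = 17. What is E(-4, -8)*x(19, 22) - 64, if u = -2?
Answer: -556/3 ≈ -185.33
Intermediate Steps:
x(W, R) = -14 (x(W, R) = 3 - 1*17 = 3 - 17 = -14)
s = -1 (s = -2 + 1 = -1)
v(w, k) = ⅔ (v(w, k) = ½ - ⅙*(-1) = ½ + ⅙ = ⅔)
E(O, L) = 14/3 - O (E(O, L) = 4 + (⅔ - O) = 14/3 - O)
E(-4, -8)*x(19, 22) - 64 = (14/3 - 1*(-4))*(-14) - 64 = (14/3 + 4)*(-14) - 64 = (26/3)*(-14) - 64 = -364/3 - 64 = -556/3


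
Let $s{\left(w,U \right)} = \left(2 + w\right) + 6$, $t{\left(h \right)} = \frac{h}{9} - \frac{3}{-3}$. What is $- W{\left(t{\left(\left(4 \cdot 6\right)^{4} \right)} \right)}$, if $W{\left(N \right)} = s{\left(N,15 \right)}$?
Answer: $-36873$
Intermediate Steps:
$t{\left(h \right)} = 1 + \frac{h}{9}$ ($t{\left(h \right)} = h \frac{1}{9} - -1 = \frac{h}{9} + 1 = 1 + \frac{h}{9}$)
$s{\left(w,U \right)} = 8 + w$
$W{\left(N \right)} = 8 + N$
$- W{\left(t{\left(\left(4 \cdot 6\right)^{4} \right)} \right)} = - (8 + \left(1 + \frac{\left(4 \cdot 6\right)^{4}}{9}\right)) = - (8 + \left(1 + \frac{24^{4}}{9}\right)) = - (8 + \left(1 + \frac{1}{9} \cdot 331776\right)) = - (8 + \left(1 + 36864\right)) = - (8 + 36865) = \left(-1\right) 36873 = -36873$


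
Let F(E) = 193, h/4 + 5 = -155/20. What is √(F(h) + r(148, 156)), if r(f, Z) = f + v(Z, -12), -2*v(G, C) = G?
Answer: √263 ≈ 16.217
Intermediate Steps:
h = -51 (h = -20 + 4*(-155/20) = -20 + 4*(-155*1/20) = -20 + 4*(-31/4) = -20 - 31 = -51)
v(G, C) = -G/2
r(f, Z) = f - Z/2
√(F(h) + r(148, 156)) = √(193 + (148 - ½*156)) = √(193 + (148 - 78)) = √(193 + 70) = √263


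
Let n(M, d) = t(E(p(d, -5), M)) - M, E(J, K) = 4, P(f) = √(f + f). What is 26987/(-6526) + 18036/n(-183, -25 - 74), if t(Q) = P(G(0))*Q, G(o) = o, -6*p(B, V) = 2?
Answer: 37588105/398086 ≈ 94.422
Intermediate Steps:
p(B, V) = -⅓ (p(B, V) = -⅙*2 = -⅓)
P(f) = √2*√f (P(f) = √(2*f) = √2*√f)
t(Q) = 0 (t(Q) = (√2*√0)*Q = (√2*0)*Q = 0*Q = 0)
n(M, d) = -M (n(M, d) = 0 - M = -M)
26987/(-6526) + 18036/n(-183, -25 - 74) = 26987/(-6526) + 18036/((-1*(-183))) = 26987*(-1/6526) + 18036/183 = -26987/6526 + 18036*(1/183) = -26987/6526 + 6012/61 = 37588105/398086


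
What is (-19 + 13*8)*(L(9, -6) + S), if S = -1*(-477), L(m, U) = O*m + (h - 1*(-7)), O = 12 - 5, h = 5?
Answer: 46920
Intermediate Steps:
O = 7
L(m, U) = 12 + 7*m (L(m, U) = 7*m + (5 - 1*(-7)) = 7*m + (5 + 7) = 7*m + 12 = 12 + 7*m)
S = 477
(-19 + 13*8)*(L(9, -6) + S) = (-19 + 13*8)*((12 + 7*9) + 477) = (-19 + 104)*((12 + 63) + 477) = 85*(75 + 477) = 85*552 = 46920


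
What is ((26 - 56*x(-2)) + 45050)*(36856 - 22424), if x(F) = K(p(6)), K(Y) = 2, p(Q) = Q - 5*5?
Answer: 648920448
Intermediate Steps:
p(Q) = -25 + Q (p(Q) = Q - 25 = -25 + Q)
x(F) = 2
((26 - 56*x(-2)) + 45050)*(36856 - 22424) = ((26 - 56*2) + 45050)*(36856 - 22424) = ((26 - 112) + 45050)*14432 = (-86 + 45050)*14432 = 44964*14432 = 648920448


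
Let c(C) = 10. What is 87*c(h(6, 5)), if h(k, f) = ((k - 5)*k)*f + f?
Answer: 870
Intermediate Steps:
h(k, f) = f + f*k*(-5 + k) (h(k, f) = ((-5 + k)*k)*f + f = (k*(-5 + k))*f + f = f*k*(-5 + k) + f = f + f*k*(-5 + k))
87*c(h(6, 5)) = 87*10 = 870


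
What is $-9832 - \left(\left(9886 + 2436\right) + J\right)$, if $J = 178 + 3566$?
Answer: $-25898$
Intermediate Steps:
$J = 3744$
$-9832 - \left(\left(9886 + 2436\right) + J\right) = -9832 - \left(\left(9886 + 2436\right) + 3744\right) = -9832 - \left(12322 + 3744\right) = -9832 - 16066 = -25898$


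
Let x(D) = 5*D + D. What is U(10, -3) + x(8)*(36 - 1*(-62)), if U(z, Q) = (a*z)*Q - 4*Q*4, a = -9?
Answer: 5022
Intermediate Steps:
x(D) = 6*D
U(z, Q) = -16*Q - 9*Q*z (U(z, Q) = (-9*z)*Q - 4*Q*4 = -9*Q*z - 16*Q = -16*Q - 9*Q*z)
U(10, -3) + x(8)*(36 - 1*(-62)) = -1*(-3)*(16 + 9*10) + (6*8)*(36 - 1*(-62)) = -1*(-3)*(16 + 90) + 48*(36 + 62) = -1*(-3)*106 + 48*98 = 318 + 4704 = 5022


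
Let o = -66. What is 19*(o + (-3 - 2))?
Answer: -1349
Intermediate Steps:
19*(o + (-3 - 2)) = 19*(-66 + (-3 - 2)) = 19*(-66 - 5) = 19*(-71) = -1349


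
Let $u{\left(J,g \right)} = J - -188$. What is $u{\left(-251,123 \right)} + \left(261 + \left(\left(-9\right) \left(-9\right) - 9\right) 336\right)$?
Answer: $24390$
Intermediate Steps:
$u{\left(J,g \right)} = 188 + J$ ($u{\left(J,g \right)} = J + 188 = 188 + J$)
$u{\left(-251,123 \right)} + \left(261 + \left(\left(-9\right) \left(-9\right) - 9\right) 336\right) = \left(188 - 251\right) + \left(261 + \left(\left(-9\right) \left(-9\right) - 9\right) 336\right) = -63 + \left(261 + \left(81 - 9\right) 336\right) = -63 + \left(261 + 72 \cdot 336\right) = -63 + \left(261 + 24192\right) = -63 + 24453 = 24390$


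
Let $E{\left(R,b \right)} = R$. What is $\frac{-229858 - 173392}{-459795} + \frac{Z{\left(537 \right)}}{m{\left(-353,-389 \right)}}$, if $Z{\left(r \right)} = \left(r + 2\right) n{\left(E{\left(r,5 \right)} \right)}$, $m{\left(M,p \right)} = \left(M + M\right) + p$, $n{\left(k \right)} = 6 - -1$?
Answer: $- \frac{86216519}{33565035} \approx -2.5686$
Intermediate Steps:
$n{\left(k \right)} = 7$ ($n{\left(k \right)} = 6 + 1 = 7$)
$m{\left(M,p \right)} = p + 2 M$ ($m{\left(M,p \right)} = 2 M + p = p + 2 M$)
$Z{\left(r \right)} = 14 + 7 r$ ($Z{\left(r \right)} = \left(r + 2\right) 7 = \left(2 + r\right) 7 = 14 + 7 r$)
$\frac{-229858 - 173392}{-459795} + \frac{Z{\left(537 \right)}}{m{\left(-353,-389 \right)}} = \frac{-229858 - 173392}{-459795} + \frac{14 + 7 \cdot 537}{-389 + 2 \left(-353\right)} = \left(-229858 - 173392\right) \left(- \frac{1}{459795}\right) + \frac{14 + 3759}{-389 - 706} = \left(-403250\right) \left(- \frac{1}{459795}\right) + \frac{3773}{-1095} = \frac{80650}{91959} + 3773 \left(- \frac{1}{1095}\right) = \frac{80650}{91959} - \frac{3773}{1095} = - \frac{86216519}{33565035}$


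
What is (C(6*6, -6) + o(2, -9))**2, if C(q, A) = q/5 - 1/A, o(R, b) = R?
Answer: 78961/900 ≈ 87.734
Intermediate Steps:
C(q, A) = -1/A + q/5 (C(q, A) = q*(1/5) - 1/A = q/5 - 1/A = -1/A + q/5)
(C(6*6, -6) + o(2, -9))**2 = ((-1/(-6) + (6*6)/5) + 2)**2 = ((-1*(-1/6) + (1/5)*36) + 2)**2 = ((1/6 + 36/5) + 2)**2 = (221/30 + 2)**2 = (281/30)**2 = 78961/900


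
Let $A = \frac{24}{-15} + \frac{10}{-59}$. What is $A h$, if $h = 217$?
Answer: $- \frac{113274}{295} \approx -383.98$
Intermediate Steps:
$A = - \frac{522}{295}$ ($A = 24 \left(- \frac{1}{15}\right) + 10 \left(- \frac{1}{59}\right) = - \frac{8}{5} - \frac{10}{59} = - \frac{522}{295} \approx -1.7695$)
$A h = \left(- \frac{522}{295}\right) 217 = - \frac{113274}{295}$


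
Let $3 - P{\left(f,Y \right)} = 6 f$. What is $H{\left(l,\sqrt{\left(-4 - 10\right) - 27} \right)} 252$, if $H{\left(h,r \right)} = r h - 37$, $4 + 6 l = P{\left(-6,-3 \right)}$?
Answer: $-9324 + 1470 i \sqrt{41} \approx -9324.0 + 9412.6 i$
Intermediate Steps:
$P{\left(f,Y \right)} = 3 - 6 f$
$l = \frac{35}{6}$ ($l = - \frac{2}{3} + \frac{3 - -36}{6} = - \frac{2}{3} + \frac{3 + 36}{6} = - \frac{2}{3} + \frac{1}{6} \cdot 39 = - \frac{2}{3} + \frac{13}{2} = \frac{35}{6} \approx 5.8333$)
$H{\left(h,r \right)} = -37 + h r$ ($H{\left(h,r \right)} = h r - 37 = -37 + h r$)
$H{\left(l,\sqrt{\left(-4 - 10\right) - 27} \right)} 252 = \left(-37 + \frac{35 \sqrt{\left(-4 - 10\right) - 27}}{6}\right) 252 = \left(-37 + \frac{35 \sqrt{-14 - 27}}{6}\right) 252 = \left(-37 + \frac{35 \sqrt{-41}}{6}\right) 252 = \left(-37 + \frac{35 i \sqrt{41}}{6}\right) 252 = -9324 + 1470 i \sqrt{41}$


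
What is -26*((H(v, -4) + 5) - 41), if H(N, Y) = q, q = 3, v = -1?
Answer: 858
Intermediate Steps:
H(N, Y) = 3
-26*((H(v, -4) + 5) - 41) = -26*((3 + 5) - 41) = -26*(8 - 41) = -26*(-33) = 858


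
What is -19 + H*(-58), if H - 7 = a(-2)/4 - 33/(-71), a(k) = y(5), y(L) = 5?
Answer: -74473/142 ≈ -524.46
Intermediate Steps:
a(k) = 5
H = 2475/284 (H = 7 + (5/4 - 33/(-71)) = 7 + (5*(¼) - 33*(-1/71)) = 7 + (5/4 + 33/71) = 7 + 487/284 = 2475/284 ≈ 8.7148)
-19 + H*(-58) = -19 + (2475/284)*(-58) = -19 - 71775/142 = -74473/142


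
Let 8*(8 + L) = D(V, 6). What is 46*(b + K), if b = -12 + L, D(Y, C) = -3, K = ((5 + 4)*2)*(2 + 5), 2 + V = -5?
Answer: 19435/4 ≈ 4858.8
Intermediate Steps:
V = -7 (V = -2 - 5 = -7)
K = 126 (K = (9*2)*7 = 18*7 = 126)
L = -67/8 (L = -8 + (⅛)*(-3) = -8 - 3/8 = -67/8 ≈ -8.3750)
b = -163/8 (b = -12 - 67/8 = -163/8 ≈ -20.375)
46*(b + K) = 46*(-163/8 + 126) = 46*(845/8) = 19435/4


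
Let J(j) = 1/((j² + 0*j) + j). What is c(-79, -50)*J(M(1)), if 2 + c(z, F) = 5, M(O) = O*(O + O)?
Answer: ½ ≈ 0.50000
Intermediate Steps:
M(O) = 2*O² (M(O) = O*(2*O) = 2*O²)
c(z, F) = 3 (c(z, F) = -2 + 5 = 3)
J(j) = 1/(j + j²) (J(j) = 1/((j² + 0) + j) = 1/(j² + j) = 1/(j + j²))
c(-79, -50)*J(M(1)) = 3*(1/(((2*1²))*(1 + 2*1²))) = 3*(1/(((2*1))*(1 + 2*1))) = 3*(1/(2*(1 + 2))) = 3*((½)/3) = 3*((½)*(⅓)) = 3*(⅙) = ½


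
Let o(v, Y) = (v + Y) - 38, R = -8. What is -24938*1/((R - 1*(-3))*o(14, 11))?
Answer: -24938/65 ≈ -383.66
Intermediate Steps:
o(v, Y) = -38 + Y + v (o(v, Y) = (Y + v) - 38 = -38 + Y + v)
-24938*1/((R - 1*(-3))*o(14, 11)) = -24938*1/((-8 - 1*(-3))*(-38 + 11 + 14)) = -24938*(-1/(13*(-8 + 3))) = -24938/((-5*(-13))) = -24938/65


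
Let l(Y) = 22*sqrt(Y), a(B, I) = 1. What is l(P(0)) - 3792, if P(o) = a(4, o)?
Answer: -3770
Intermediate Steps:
P(o) = 1
l(P(0)) - 3792 = 22*sqrt(1) - 3792 = 22*1 - 3792 = 22 - 3792 = -3770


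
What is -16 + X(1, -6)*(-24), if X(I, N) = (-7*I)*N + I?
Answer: -1048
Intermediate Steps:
X(I, N) = I - 7*I*N (X(I, N) = -7*I*N + I = I - 7*I*N)
-16 + X(1, -6)*(-24) = -16 + (1*(1 - 7*(-6)))*(-24) = -16 + (1*(1 + 42))*(-24) = -16 + (1*43)*(-24) = -16 + 43*(-24) = -16 - 1032 = -1048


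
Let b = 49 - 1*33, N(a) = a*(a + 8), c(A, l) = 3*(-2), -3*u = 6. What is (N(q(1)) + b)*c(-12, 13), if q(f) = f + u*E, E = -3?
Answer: -726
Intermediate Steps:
u = -2 (u = -⅓*6 = -2)
q(f) = 6 + f (q(f) = f - 2*(-3) = f + 6 = 6 + f)
c(A, l) = -6
N(a) = a*(8 + a)
b = 16 (b = 49 - 33 = 16)
(N(q(1)) + b)*c(-12, 13) = ((6 + 1)*(8 + (6 + 1)) + 16)*(-6) = (7*(8 + 7) + 16)*(-6) = (7*15 + 16)*(-6) = (105 + 16)*(-6) = 121*(-6) = -726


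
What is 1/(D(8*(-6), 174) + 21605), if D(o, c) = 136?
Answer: 1/21741 ≈ 4.5996e-5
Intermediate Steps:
1/(D(8*(-6), 174) + 21605) = 1/(136 + 21605) = 1/21741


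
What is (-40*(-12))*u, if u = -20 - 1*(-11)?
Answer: -4320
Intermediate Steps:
u = -9 (u = -20 + 11 = -9)
(-40*(-12))*u = -40*(-12)*(-9) = 480*(-9) = -4320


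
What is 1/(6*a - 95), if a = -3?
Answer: -1/113 ≈ -0.0088496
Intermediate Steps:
1/(6*a - 95) = 1/(6*(-3) - 95) = 1/(-18 - 95) = 1/(-113) = -1/113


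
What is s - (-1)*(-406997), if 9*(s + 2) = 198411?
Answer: -1154860/3 ≈ -3.8495e+5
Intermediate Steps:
s = 66131/3 (s = -2 + (1/9)*198411 = -2 + 66137/3 = 66131/3 ≈ 22044.)
s - (-1)*(-406997) = 66131/3 - (-1)*(-406997) = 66131/3 - 1*406997 = 66131/3 - 406997 = -1154860/3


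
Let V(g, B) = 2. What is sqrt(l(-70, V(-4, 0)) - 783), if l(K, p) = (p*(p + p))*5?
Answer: I*sqrt(743) ≈ 27.258*I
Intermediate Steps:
l(K, p) = 10*p**2 (l(K, p) = (p*(2*p))*5 = (2*p**2)*5 = 10*p**2)
sqrt(l(-70, V(-4, 0)) - 783) = sqrt(10*2**2 - 783) = sqrt(10*4 - 783) = sqrt(40 - 783) = sqrt(-743) = I*sqrt(743)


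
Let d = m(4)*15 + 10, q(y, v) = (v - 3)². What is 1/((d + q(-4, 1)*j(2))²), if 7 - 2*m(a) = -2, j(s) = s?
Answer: 4/29241 ≈ 0.00013679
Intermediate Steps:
q(y, v) = (-3 + v)²
m(a) = 9/2 (m(a) = 7/2 - ½*(-2) = 7/2 + 1 = 9/2)
d = 155/2 (d = (9/2)*15 + 10 = 135/2 + 10 = 155/2 ≈ 77.500)
1/((d + q(-4, 1)*j(2))²) = 1/((155/2 + (-3 + 1)²*2)²) = 1/((155/2 + (-2)²*2)²) = 1/((155/2 + 4*2)²) = 1/((155/2 + 8)²) = 1/((171/2)²) = 1/(29241/4) = 4/29241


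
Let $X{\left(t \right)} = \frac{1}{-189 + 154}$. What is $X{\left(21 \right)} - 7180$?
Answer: $- \frac{251301}{35} \approx -7180.0$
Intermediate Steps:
$X{\left(t \right)} = - \frac{1}{35}$ ($X{\left(t \right)} = \frac{1}{-35} = - \frac{1}{35}$)
$X{\left(21 \right)} - 7180 = - \frac{1}{35} - 7180 = - \frac{251301}{35}$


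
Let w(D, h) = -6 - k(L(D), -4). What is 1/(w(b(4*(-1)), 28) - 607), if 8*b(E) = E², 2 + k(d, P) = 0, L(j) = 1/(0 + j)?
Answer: -1/611 ≈ -0.0016367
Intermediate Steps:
L(j) = 1/j
k(d, P) = -2 (k(d, P) = -2 + 0 = -2)
b(E) = E²/8
w(D, h) = -4 (w(D, h) = -6 - 1*(-2) = -6 + 2 = -4)
1/(w(b(4*(-1)), 28) - 607) = 1/(-4 - 607) = 1/(-611) = -1/611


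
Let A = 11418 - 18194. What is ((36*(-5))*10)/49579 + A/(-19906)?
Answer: 150058252/493459787 ≈ 0.30409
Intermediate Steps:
A = -6776
((36*(-5))*10)/49579 + A/(-19906) = ((36*(-5))*10)/49579 - 6776/(-19906) = -180*10*(1/49579) - 6776*(-1/19906) = -1800*1/49579 + 3388/9953 = -1800/49579 + 3388/9953 = 150058252/493459787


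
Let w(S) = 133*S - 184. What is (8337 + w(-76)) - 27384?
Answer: -29339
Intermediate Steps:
w(S) = -184 + 133*S
(8337 + w(-76)) - 27384 = (8337 + (-184 + 133*(-76))) - 27384 = (8337 + (-184 - 10108)) - 27384 = (8337 - 10292) - 27384 = -1955 - 27384 = -29339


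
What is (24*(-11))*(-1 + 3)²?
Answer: -1056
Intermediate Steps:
(24*(-11))*(-1 + 3)² = -264*2² = -264*4 = -1056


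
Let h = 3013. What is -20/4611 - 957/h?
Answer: -4472987/13892943 ≈ -0.32196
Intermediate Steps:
-20/4611 - 957/h = -20/4611 - 957/3013 = -4472987/13892943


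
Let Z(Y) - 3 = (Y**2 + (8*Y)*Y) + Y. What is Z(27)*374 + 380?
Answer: 2465414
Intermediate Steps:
Z(Y) = 3 + Y + 9*Y**2 (Z(Y) = 3 + ((Y**2 + (8*Y)*Y) + Y) = 3 + ((Y**2 + 8*Y**2) + Y) = 3 + (9*Y**2 + Y) = 3 + (Y + 9*Y**2) = 3 + Y + 9*Y**2)
Z(27)*374 + 380 = (3 + 27 + 9*27**2)*374 + 380 = (3 + 27 + 9*729)*374 + 380 = (3 + 27 + 6561)*374 + 380 = 6591*374 + 380 = 2465034 + 380 = 2465414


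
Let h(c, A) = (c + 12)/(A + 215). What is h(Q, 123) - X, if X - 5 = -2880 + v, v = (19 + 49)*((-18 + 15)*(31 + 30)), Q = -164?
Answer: 2588835/169 ≈ 15319.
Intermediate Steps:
v = -12444 (v = 68*(-3*61) = 68*(-183) = -12444)
X = -15319 (X = 5 + (-2880 - 12444) = 5 - 15324 = -15319)
h(c, A) = (12 + c)/(215 + A)
h(Q, 123) - X = (12 - 164)/(215 + 123) - 1*(-15319) = -152/338 + 15319 = (1/338)*(-152) + 15319 = -76/169 + 15319 = 2588835/169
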